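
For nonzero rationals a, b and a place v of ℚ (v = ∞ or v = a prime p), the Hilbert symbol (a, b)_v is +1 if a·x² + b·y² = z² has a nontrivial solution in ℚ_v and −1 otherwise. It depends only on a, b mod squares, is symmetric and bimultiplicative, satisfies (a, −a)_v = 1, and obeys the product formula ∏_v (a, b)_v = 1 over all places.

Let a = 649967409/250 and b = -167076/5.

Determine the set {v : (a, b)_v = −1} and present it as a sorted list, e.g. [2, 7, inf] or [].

[2, 3, 5, 13, 17, 19]

(a, b) ≡ (9690, -23205) mod (ℚ^×)²; places V = {2, 3, 5, 7, 13, 17, 19, ∞}.
(a,b)_3: α=5, u≡2; β=3, v≡2 (mod 3); (2|3)=-1, (2|3)=-1; sign (−1)^1·-1^3·-1^5 = -1.
(a,b)_2: α=-1, β=2; u≡5, v≡3 (mod 8); ε(u)ε(v)=0·1, αω(v)=-1·1, βω(u)=2·1; sum ≡ 1  ⇒  -1.
(a,b)_∞: sgn(9690)=+, sgn(-23205)=−, so +1.
(a,b)_13: α=2, u≡5; β=1, v≡1 (mod 13); (5|13)=-1, (1|13)=+1; sign (−1)^0·-1^1·+1^2 = -1.
(a,b)_17: α=1, u≡13; β=1, v≡3 (mod 17); (13|17)=+1, (3|17)=-1; sign (−1)^0·+1^1·-1^1 = -1.
(a,b)_19: α=1, u≡11; β=0, v≡2 (mod 19); (11|19)=+1, (2|19)=-1; sign (−1)^0·+1^0·-1^1 = -1.
(a,b)_5: α=-3, u≡2; β=-1, v≡4 (mod 5); (2|5)=-1, (4|5)=+1; sign (−1)^0·-1^-1·+1^-3 = -1.
(a,b)_7: α=2, u≡1; β=1, v≡6 (mod 7); (1|7)=+1, (6|7)=-1; sign (−1)^0·+1^1·-1^2 = +1.
|Ram(9690, -23205)| = 6, even; anisotropic at {2, 3, 5, 13, 17, 19}.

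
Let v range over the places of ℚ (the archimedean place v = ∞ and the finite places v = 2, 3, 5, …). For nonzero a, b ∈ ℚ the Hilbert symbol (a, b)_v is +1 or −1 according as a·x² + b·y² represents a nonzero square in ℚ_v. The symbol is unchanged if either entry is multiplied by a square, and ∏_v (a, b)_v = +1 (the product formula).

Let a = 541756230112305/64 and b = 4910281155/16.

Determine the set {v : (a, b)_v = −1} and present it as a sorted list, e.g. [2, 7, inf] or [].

(a, b) ≡ (4945, 114595) mod (ℚ^×)²; places V = {2, 3, 5, 13, 23, 41, 43, ∞}.
(a,b)_13: α=2, u≡2; β=1, v≡9 (mod 13); (2|13)=-1, (9|13)=+1; sign (−1)^0·-1^1·+1^2 = -1.
(a,b)_2: α=-6, β=-4; u≡1, v≡3 (mod 8); ε(u)ε(v)=0·1, αω(v)=-6·1, βω(u)=-4·0; sum ≡ 0  ⇒  +1.
(a,b)_∞: sgn(4945)=+, sgn(114595)=+, so +1.
(a,b)_43: α=1, u≡7; β=1, v≡39 (mod 43); (7|43)=-1, (39|43)=-1; sign (−1)^1·-1^1·-1^1 = -1.
(a,b)_5: α=1, u≡4; β=1, v≡1 (mod 5); (4|5)=+1, (1|5)=+1; sign (−1)^0·+1^1·+1^1 = +1.
(a,b)_3: α=6, u≡1; β=4, v≡1 (mod 3); (1|3)=+1, (1|3)=+1; sign (−1)^0·+1^4·+1^6 = +1.
(a,b)_23: α=3, u≡9; β=2, v≡1 (mod 23); (9|23)=+1, (1|23)=+1; sign (−1)^0·+1^2·+1^3 = +1.
(a,b)_41: α=2, u≡37; β=1, v≡12 (mod 41); (37|41)=+1, (12|41)=-1; sign (−1)^0·+1^1·-1^2 = +1.
Ram(4945, 114595) = {13, 43}; no ℚ_13-point on the conic.

[13, 43]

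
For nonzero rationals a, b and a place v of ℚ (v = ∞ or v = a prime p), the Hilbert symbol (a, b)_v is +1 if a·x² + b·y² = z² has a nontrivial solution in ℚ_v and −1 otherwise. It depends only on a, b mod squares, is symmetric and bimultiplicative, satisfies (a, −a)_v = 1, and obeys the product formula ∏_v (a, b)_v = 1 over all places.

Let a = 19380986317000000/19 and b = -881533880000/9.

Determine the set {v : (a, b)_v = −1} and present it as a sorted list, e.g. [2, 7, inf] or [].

[11, 19, 23, 37]

(a, b) ≡ (7515076327, -22038347) mod (ℚ^×)²; places V = {2, 3, 5, 7, 11, 19, 23, 29, 31, 37, 47, ∞}.
(a,b)_23: α=1, u≡17; β=1, v≡20 (mod 23); (17|23)=-1, (20|23)=-1; sign (−1)^1·-1^1·-1^1 = -1.
(a,b)_47: α=1, u≡45; β=1, v≡6 (mod 47); (45|47)=-1, (6|47)=+1; sign (−1)^1·-1^1·+1^1 = +1.
(a,b)_29: α=1, u≡21; β=1, v≡2 (mod 29); (21|29)=-1, (2|29)=-1; sign (−1)^0·-1^1·-1^1 = +1.
(a,b)_5: α=6, u≡2; β=4, v≡3 (mod 5); (2|5)=-1, (3|5)=-1; sign (−1)^0·-1^4·-1^6 = +1.
(a,b)_31: α=1, u≡28; β=0, v≡20 (mod 31); (28|31)=+1, (20|31)=+1; sign (−1)^0·+1^0·+1^1 = +1.
(a,b)_11: α=1, u≡5; β=0, v≡2 (mod 11); (5|11)=+1, (2|11)=-1; sign (−1)^0·+1^0·-1^1 = -1.
(a,b)_3: α=0, u≡1; β=-2, v≡1 (mod 3); (1|3)=+1, (1|3)=+1; sign (−1)^0·+1^-2·+1^0 = +1.
(a,b)_19: α=-1, u≡12; β=1, v≡10 (mod 19); (12|19)=-1, (10|19)=-1; sign (−1)^1·-1^1·-1^-1 = -1.
(a,b)_2: α=6, β=6; u≡7, v≡5 (mod 8); ε(u)ε(v)=1·0, αω(v)=6·1, βω(u)=6·0; sum ≡ 0  ⇒  +1.
(a,b)_7: α=2, u≡6; β=0, v≡5 (mod 7); (6|7)=-1, (5|7)=-1; sign (−1)^0·-1^0·-1^2 = +1.
(a,b)_∞: sgn(7515076327)=+, sgn(-22038347)=−, so +1.
(a,b)_37: α=1, u≡33; β=1, v≡23 (mod 37); (33|37)=+1, (23|37)=-1; sign (−1)^0·+1^1·-1^1 = -1.
(7515076327, -22038347 / ℚ) ramifies at {11, 19, 23, 37}: a division algebra.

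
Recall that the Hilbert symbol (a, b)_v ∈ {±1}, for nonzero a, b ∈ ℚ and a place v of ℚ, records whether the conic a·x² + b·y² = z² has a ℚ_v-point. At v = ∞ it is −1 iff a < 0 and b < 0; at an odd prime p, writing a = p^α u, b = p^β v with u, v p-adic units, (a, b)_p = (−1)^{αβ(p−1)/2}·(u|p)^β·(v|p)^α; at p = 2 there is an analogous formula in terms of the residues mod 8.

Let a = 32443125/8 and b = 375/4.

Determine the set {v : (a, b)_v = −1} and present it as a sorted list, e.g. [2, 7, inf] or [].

[5, 13]

Mod squares: a ≡ 858, b ≡ 15. Check v ∈ {∞, 2, 3, 5, 11, 13}.
v=2: v_2(a)=-3, v_2(b)=-2; units ≡ 5, 7 (mod 8); ε·ε+αω+βω = 0·1+-3·0+-2·1 ≡ 0  ⇒  (a,b)_2 = +1.
v=13: a=13^1·(≡10), b=13^0·(≡6) mod 13; (10|13)=+1, (6|13)=-1; (−1)^{1·0·6}·(+1)^0·(-1)^1 = -1.
v=5: a=5^4·(≡3), b=5^3·(≡2) mod 5; (3|5)=-1, (2|5)=-1; (−1)^{4·3·2}·(-1)^3·(-1)^4 = -1.
v=11: a=11^3·(≡4), b=11^0·(≡3) mod 11; (4|11)=+1, (3|11)=+1; (−1)^{3·0·5}·(+1)^0·(+1)^3 = +1.
v=3: a=3^1·(≡1), b=3^1·(≡2) mod 3; (1|3)=+1, (2|3)=-1; (−1)^{1·1·1}·(+1)^1·(-1)^1 = +1.
v=∞: 858 > 0 and 15 > 0  ⇒  (a,b)_∞ = +1.
(858, 15 / ℚ) ramifies at {5, 13}: a division algebra.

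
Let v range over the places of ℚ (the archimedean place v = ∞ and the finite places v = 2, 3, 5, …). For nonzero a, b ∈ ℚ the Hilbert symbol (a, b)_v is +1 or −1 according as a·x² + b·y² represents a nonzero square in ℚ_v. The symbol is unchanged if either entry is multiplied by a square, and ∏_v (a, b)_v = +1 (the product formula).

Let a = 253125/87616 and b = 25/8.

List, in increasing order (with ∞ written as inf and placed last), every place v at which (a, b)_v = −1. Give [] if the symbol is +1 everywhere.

[2, 5]

Mod squares: a ≡ 5, b ≡ 2. Check v ∈ {∞, 2, 3, 5, 37}.
v=∞: 5 > 0 and 2 > 0  ⇒  (a,b)_∞ = +1.
v=5: a=5^5·(≡1), b=5^2·(≡2) mod 5; (1|5)=+1, (2|5)=-1; (−1)^{5·2·2}·(+1)^2·(-1)^5 = -1.
v=3: a=3^4·(≡2), b=3^0·(≡2) mod 3; (2|3)=-1, (2|3)=-1; (−1)^{4·0·1}·(-1)^0·(-1)^4 = +1.
v=37: a=37^-2·(≡14), b=37^0·(≡17) mod 37; (14|37)=-1, (17|37)=-1; (−1)^{-2·0·18}·(-1)^0·(-1)^-2 = +1.
v=2: v_2(a)=-6, v_2(b)=-3; units ≡ 5, 1 (mod 8); ε·ε+αω+βω = 0·0+-6·0+-3·1 ≡ 1  ⇒  (a,b)_2 = -1.
(5, 2 / ℚ) ramifies at {2, 5}: a division algebra.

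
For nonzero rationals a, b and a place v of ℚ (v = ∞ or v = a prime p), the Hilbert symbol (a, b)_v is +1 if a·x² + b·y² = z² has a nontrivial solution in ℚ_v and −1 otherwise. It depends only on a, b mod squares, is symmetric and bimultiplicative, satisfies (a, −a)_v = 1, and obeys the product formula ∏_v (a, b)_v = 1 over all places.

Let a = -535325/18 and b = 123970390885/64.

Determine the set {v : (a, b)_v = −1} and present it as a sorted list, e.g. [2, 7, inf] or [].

[2, 37]

Mod squares: a ≡ -874, b ≡ 5365. Check v ∈ {∞, 2, 3, 5, 7, 11, 19, 23, 29, 37}.
v=11: a=11^0·(≡8), b=11^2·(≡8) mod 11; (8|11)=-1, (8|11)=-1; (−1)^{0·2·5}·(-1)^2·(-1)^0 = +1.
v=2: v_2(a)=-1, v_2(b)=-6; units ≡ 3, 5 (mod 8); ε·ε+αω+βω = 1·0+-1·1+-6·1 ≡ 1  ⇒  (a,b)_2 = -1.
v=7: a=7^2·(≡4), b=7^0·(≡5) mod 7; (4|7)=+1, (5|7)=-1; (−1)^{2·0·3}·(+1)^0·(-1)^2 = +1.
v=23: a=23^1·(≡9), b=23^2·(≡9) mod 23; (9|23)=+1, (9|23)=+1; (−1)^{1·2·11}·(+1)^2·(+1)^1 = +1.
v=5: a=5^2·(≡4), b=5^1·(≡3) mod 5; (4|5)=+1, (3|5)=-1; (−1)^{2·1·2}·(+1)^1·(-1)^2 = +1.
v=19: a=19^1·(≡17), b=19^2·(≡17) mod 19; (17|19)=+1, (17|19)=+1; (−1)^{1·2·9}·(+1)^2·(+1)^1 = +1.
v=3: a=3^-2·(≡2), b=3^0·(≡1) mod 3; (2|3)=-1, (1|3)=+1; (−1)^{-2·0·1}·(-1)^0·(+1)^-2 = +1.
v=37: a=37^0·(≡18), b=37^1·(≡36) mod 37; (18|37)=-1, (36|37)=+1; (−1)^{0·1·18}·(-1)^1·(+1)^0 = -1.
v=∞: -874 < 0 and 5365 > 0  ⇒  (a,b)_∞ = +1.
v=29: a=29^0·(≡25), b=29^1·(≡27) mod 29; (25|29)=+1, (27|29)=-1; (−1)^{0·1·14}·(+1)^1·(-1)^0 = +1.
(-874, 5365 / ℚ) ramifies at {2, 37}: a division algebra.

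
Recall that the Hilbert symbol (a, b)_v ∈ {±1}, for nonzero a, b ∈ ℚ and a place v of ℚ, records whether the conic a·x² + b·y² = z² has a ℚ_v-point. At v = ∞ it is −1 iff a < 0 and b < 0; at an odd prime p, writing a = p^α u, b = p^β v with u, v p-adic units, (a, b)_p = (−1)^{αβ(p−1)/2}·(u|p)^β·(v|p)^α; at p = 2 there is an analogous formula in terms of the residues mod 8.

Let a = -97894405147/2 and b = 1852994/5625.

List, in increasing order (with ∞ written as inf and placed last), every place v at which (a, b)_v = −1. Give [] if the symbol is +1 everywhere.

(a, b) ≡ (-84854, 15314) mod (ℚ^×)²; places V = {2, 3, 5, 7, 11, 13, 19, 29, 31, ∞}.
(a,b)_11: α=1, u≡2; β=2, v≡6 (mod 11); (2|11)=-1, (6|11)=-1; sign (−1)^0·-1^2·-1^1 = -1.
(a,b)_5: α=0, u≡4; β=-4, v≡1 (mod 5); (4|5)=+1, (1|5)=+1; sign (−1)^0·+1^-4·+1^0 = +1.
(a,b)_2: α=-1, β=1; u≡5, v≡1 (mod 8); ε(u)ε(v)=0·0, αω(v)=-1·0, βω(u)=1·1; sum ≡ 1  ⇒  -1.
(a,b)_7: α=5, u≡1; β=0, v≡6 (mod 7); (1|7)=+1, (6|7)=-1; sign (−1)^0·+1^0·-1^5 = -1.
(a,b)_3: α=0, u≡1; β=-2, v≡2 (mod 3); (1|3)=+1, (2|3)=-1; sign (−1)^0·+1^-2·-1^0 = +1.
(a,b)_19: α=1, u≡14; β=1, v≡18 (mod 19); (14|19)=-1, (18|19)=-1; sign (−1)^1·-1^1·-1^1 = -1.
(a,b)_31: α=2, u≡22; β=1, v≡27 (mod 31); (22|31)=-1, (27|31)=-1; sign (−1)^0·-1^1·-1^2 = -1.
(a,b)_13: α=0, u≡10; β=1, v≡5 (mod 13); (10|13)=+1, (5|13)=-1; sign (−1)^0·+1^1·-1^0 = +1.
(a,b)_29: α=1, u≡11; β=0, v≡19 (mod 29); (11|29)=-1, (19|29)=-1; sign (−1)^0·-1^0·-1^1 = -1.
(a,b)_∞: sgn(-84854)=−, sgn(15314)=+, so +1.
(-84854, 15314 / ℚ) ramifies at {2, 7, 11, 19, 29, 31}: a division algebra.

[2, 7, 11, 19, 29, 31]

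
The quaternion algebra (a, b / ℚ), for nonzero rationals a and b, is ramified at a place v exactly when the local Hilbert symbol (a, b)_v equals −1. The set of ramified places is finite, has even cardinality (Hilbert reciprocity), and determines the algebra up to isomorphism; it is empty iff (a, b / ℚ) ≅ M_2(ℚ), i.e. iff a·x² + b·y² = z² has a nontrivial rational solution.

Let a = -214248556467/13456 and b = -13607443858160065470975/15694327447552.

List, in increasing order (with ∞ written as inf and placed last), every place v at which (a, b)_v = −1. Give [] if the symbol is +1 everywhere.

[3, inf]

(a, b) ≡ (-43, -9867) mod (ℚ^×)²; places V = {2, 3, 5, 11, 13, 23, 29, 31, 37, 43, ∞}.
(a,b)_31: α=2, u≡2; β=4, v≡11 (mod 31); (2|31)=+1, (11|31)=-1; sign (−1)^0·+1^4·-1^2 = +1.
(a,b)_3: α=4, u≡2; β=9, v≡2 (mod 3); (2|3)=-1, (2|3)=-1; sign (−1)^0·-1^9·-1^4 = -1.
(a,b)_37: α=0, u≡22; β=-2, v≡36 (mod 37); (22|37)=-1, (36|37)=+1; sign (−1)^0·-1^-2·+1^0 = +1.
(a,b)_43: α=1, u≡20; β=2, v≡40 (mod 43); (20|43)=-1, (40|43)=+1; sign (−1)^0·-1^2·+1^1 = +1.
(a,b)_2: α=-4, β=-20; u≡5, v≡5 (mod 8); ε(u)ε(v)=0·0, αω(v)=-4·1, βω(u)=-20·1; sum ≡ 0  ⇒  +1.
(a,b)_29: α=-2, u≡10; β=-2, v≡1 (mod 29); (10|29)=-1, (1|29)=+1; sign (−1)^0·-1^-2·+1^-2 = +1.
(a,b)_5: α=0, u≡3; β=2, v≡3 (mod 5); (3|5)=-1, (3|5)=-1; sign (−1)^0·-1^2·-1^0 = +1.
(a,b)_23: α=2, u≡1; β=3, v≡12 (mod 23); (1|23)=+1, (12|23)=+1; sign (−1)^0·+1^3·+1^2 = +1.
(a,b)_11: α=2, u≡9; β=3, v≡1 (mod 11); (9|11)=+1, (1|11)=+1; sign (−1)^0·+1^3·+1^2 = +1.
(a,b)_∞: sgn(-43)=−, sgn(-9867)=−, so -1.
(a,b)_13: α=0, u≡3; β=-1, v≡2 (mod 13); (3|13)=+1, (2|13)=-1; sign (−1)^0·+1^-1·-1^0 = +1.
Ram(-43, -9867) = {3, ∞}; no ℚ_3-point on the conic.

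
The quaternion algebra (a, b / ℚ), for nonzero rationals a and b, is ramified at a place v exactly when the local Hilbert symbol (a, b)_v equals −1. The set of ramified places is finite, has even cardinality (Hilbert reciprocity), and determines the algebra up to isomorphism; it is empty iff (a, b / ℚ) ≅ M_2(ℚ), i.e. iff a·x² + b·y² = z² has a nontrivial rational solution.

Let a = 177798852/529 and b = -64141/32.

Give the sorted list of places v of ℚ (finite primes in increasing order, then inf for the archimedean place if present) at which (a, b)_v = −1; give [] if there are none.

Mod squares: a ≡ 17, b ≡ -2618. Check v ∈ {∞, 2, 3, 7, 11, 17, 23}.
v=2: v_2(a)=2, v_2(b)=-5; units ≡ 1, 3 (mod 8); ε·ε+αω+βω = 0·1+2·1+-5·0 ≡ 0  ⇒  (a,b)_2 = +1.
v=3: a=3^2·(≡2), b=3^0·(≡1) mod 3; (2|3)=-1, (1|3)=+1; (−1)^{2·0·1}·(-1)^0·(+1)^2 = +1.
v=17: a=17^1·(≡8), b=17^1·(≡8) mod 17; (8|17)=+1, (8|17)=+1; (−1)^{1·1·8}·(+1)^1·(+1)^1 = +1.
v=7: a=7^4·(≡5), b=7^3·(≡4) mod 7; (5|7)=-1, (4|7)=+1; (−1)^{4·3·3}·(-1)^3·(+1)^4 = -1.
v=11: a=11^2·(≡10), b=11^1·(≡1) mod 11; (10|11)=-1, (1|11)=+1; (−1)^{2·1·5}·(-1)^1·(+1)^2 = -1.
v=∞: 17 > 0 and -2618 < 0  ⇒  (a,b)_∞ = +1.
v=23: a=23^-2·(≡20), b=23^0·(≡16) mod 23; (20|23)=-1, (16|23)=+1; (−1)^{-2·0·11}·(-1)^0·(+1)^-2 = +1.
Ram(17, -2618) = {7, 11}; no ℚ_7-point on the conic.

[7, 11]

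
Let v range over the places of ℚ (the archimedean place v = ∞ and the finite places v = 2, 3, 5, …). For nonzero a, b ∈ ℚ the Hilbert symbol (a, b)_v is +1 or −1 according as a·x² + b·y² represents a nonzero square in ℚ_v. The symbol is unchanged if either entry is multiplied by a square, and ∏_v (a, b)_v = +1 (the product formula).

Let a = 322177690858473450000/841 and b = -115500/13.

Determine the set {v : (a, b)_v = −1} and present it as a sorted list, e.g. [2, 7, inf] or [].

[3, 5, 7, 13]

(a, b) ≡ (6545, -15015) mod (ℚ^×)²; places V = {2, 3, 5, 7, 11, 13, 17, 29, 43, ∞}.
(a,b)_∞: sgn(6545)=+, sgn(-15015)=−, so +1.
(a,b)_17: α=1, u≡14; β=0, v≡9 (mod 17); (14|17)=-1, (9|17)=+1; sign (−1)^0·-1^0·+1^1 = +1.
(a,b)_11: α=1, u≡1; β=1, v≡8 (mod 11); (1|11)=+1, (8|11)=-1; sign (−1)^1·+1^1·-1^1 = +1.
(a,b)_7: α=5, u≡4; β=1, v≡1 (mod 7); (4|7)=+1, (1|7)=+1; sign (−1)^1·+1^1·+1^5 = -1.
(a,b)_43: α=2, u≡38; β=0, v≡23 (mod 43); (38|43)=+1, (23|43)=+1; sign (−1)^0·+1^0·+1^2 = +1.
(a,b)_2: α=4, β=2; u≡1, v≡1 (mod 8); ε(u)ε(v)=0·0, αω(v)=4·0, βω(u)=2·0; sum ≡ 0  ⇒  +1.
(a,b)_29: α=-2, u≡28; β=0, v≡5 (mod 29); (28|29)=+1, (5|29)=+1; sign (−1)^0·+1^0·+1^-2 = +1.
(a,b)_3: α=8, u≡2; β=1, v≡2 (mod 3); (2|3)=-1, (2|3)=-1; sign (−1)^0·-1^1·-1^8 = -1.
(a,b)_5: α=5, u≡4; β=3, v≡2 (mod 5); (4|5)=+1, (2|5)=-1; sign (−1)^0·+1^3·-1^5 = -1.
(a,b)_13: α=2, u≡5; β=-1, v≡5 (mod 13); (5|13)=-1, (5|13)=-1; sign (−1)^0·-1^-1·-1^2 = -1.
Ram(6545, -15015) = {3, 5, 7, 13}; no ℚ_3-point on the conic.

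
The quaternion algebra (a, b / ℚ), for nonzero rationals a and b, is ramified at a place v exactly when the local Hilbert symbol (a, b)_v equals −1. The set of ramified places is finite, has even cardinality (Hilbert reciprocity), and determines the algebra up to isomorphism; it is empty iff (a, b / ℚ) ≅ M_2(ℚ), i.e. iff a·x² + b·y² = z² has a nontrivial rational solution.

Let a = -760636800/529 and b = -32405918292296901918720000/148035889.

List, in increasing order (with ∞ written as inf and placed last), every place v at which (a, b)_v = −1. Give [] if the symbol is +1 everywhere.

Mod squares: a ≡ -22, b ≡ -2. Check v ∈ {∞, 2, 3, 5, 7, 11, 23}.
v=11: a=11^1·(≡5), b=11^2·(≡5) mod 11; (5|11)=+1, (5|11)=+1; (−1)^{1·2·5}·(+1)^2·(+1)^1 = +1.
v=23: a=23^-2·(≡18), b=23^-6·(≡7) mod 23; (18|23)=+1, (7|23)=-1; (−1)^{-2·-6·11}·(+1)^-6·(-1)^-2 = +1.
v=2: v_2(a)=7, v_2(b)=19; units ≡ 5, 7 (mod 8); ε·ε+αω+βω = 0·1+7·0+19·1 ≡ 1  ⇒  (a,b)_2 = -1.
v=7: a=7^4·(≡5), b=7^12·(≡3) mod 7; (5|7)=-1, (3|7)=-1; (−1)^{4·12·3}·(-1)^12·(-1)^4 = +1.
v=5: a=5^2·(≡2), b=5^4·(≡2) mod 5; (2|5)=-1, (2|5)=-1; (−1)^{2·4·2}·(-1)^4·(-1)^2 = +1.
v=∞: -22 < 0 and -2 < 0  ⇒  (a,b)_∞ = -1.
v=3: a=3^2·(≡2), b=3^10·(≡1) mod 3; (2|3)=-1, (1|3)=+1; (−1)^{2·10·1}·(-1)^10·(+1)^2 = +1.
|Ram(-22, -2)| = 2, even; anisotropic at {2, ∞}.

[2, inf]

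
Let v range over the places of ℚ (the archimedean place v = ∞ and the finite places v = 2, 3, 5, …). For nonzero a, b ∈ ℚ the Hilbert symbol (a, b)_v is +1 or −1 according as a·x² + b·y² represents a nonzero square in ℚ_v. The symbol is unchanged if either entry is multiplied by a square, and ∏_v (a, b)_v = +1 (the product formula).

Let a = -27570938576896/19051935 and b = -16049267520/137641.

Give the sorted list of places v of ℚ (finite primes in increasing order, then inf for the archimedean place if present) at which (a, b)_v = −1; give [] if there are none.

(a, b) ≡ (-36465, -2805) mod (ℚ^×)²; places V = {2, 3, 5, 7, 11, 13, 17, 23, 53, ∞}.
(a,b)_3: α=-1, u≡1; β=1, v≡1 (mod 3); (1|3)=+1, (1|3)=+1; sign (−1)^1·+1^1·+1^-1 = -1.
(a,b)_13: α=3, u≡1; β=2, v≡9 (mod 13); (1|13)=+1, (9|13)=+1; sign (−1)^0·+1^2·+1^3 = +1.
(a,b)_2: α=26, β=6; u≡7, v≡3 (mod 8); ε(u)ε(v)=1·1, αω(v)=26·1, βω(u)=6·0; sum ≡ 1  ⇒  -1.
(a,b)_23: α=-2, u≡8; β=2, v≡16 (mod 23); (8|23)=+1, (16|23)=+1; sign (−1)^0·+1^2·+1^-2 = +1.
(a,b)_17: α=1, u≡11; β=1, v≡12 (mod 17); (11|17)=-1, (12|17)=-1; sign (−1)^0·-1^1·-1^1 = +1.
(a,b)_∞: sgn(-36465)=−, sgn(-2805)=−, so -1.
(a,b)_53: α=0, u≡29; β=-2, v≡4 (mod 53); (29|53)=+1, (4|53)=+1; sign (−1)^0·+1^-2·+1^0 = +1.
(a,b)_11: α=1, u≡8; β=1, v≡3 (mod 11); (8|11)=-1, (3|11)=+1; sign (−1)^1·-1^1·+1^1 = +1.
(a,b)_5: α=-1, u≡2; β=1, v≡1 (mod 5); (2|5)=-1, (1|5)=+1; sign (−1)^0·-1^1·+1^-1 = -1.
(a,b)_7: α=-4, u≡5; β=-2, v≡4 (mod 7); (5|7)=-1, (4|7)=+1; sign (−1)^0·-1^-2·+1^-4 = +1.
(-36465, -2805 / ℚ) ramifies at {2, 3, 5, ∞}: a division algebra.

[2, 3, 5, inf]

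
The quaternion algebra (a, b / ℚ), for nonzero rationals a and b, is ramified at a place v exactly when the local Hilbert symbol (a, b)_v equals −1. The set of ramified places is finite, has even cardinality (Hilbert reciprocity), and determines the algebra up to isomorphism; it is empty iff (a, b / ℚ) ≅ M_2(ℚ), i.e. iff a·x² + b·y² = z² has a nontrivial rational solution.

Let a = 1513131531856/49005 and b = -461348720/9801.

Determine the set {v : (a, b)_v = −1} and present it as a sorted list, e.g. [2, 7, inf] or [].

(a, b) ≡ (18242105, -588455) mod (ℚ^×)²; places V = {2, 3, 5, 7, 11, 17, 23, 31, 43, ∞}.
(a,b)_43: α=1, u≡31; β=1, v≡8 (mod 43); (31|43)=+1, (8|43)=-1; sign (−1)^1·+1^1·-1^1 = +1.
(a,b)_31: α=1, u≡17; β=0, v≡20 (mod 31); (17|31)=-1, (20|31)=+1; sign (−1)^0·-1^0·+1^1 = +1.
(a,b)_7: α=3, u≡5; β=3, v≡3 (mod 7); (5|7)=-1, (3|7)=-1; sign (−1)^1·-1^3·-1^3 = -1.
(a,b)_5: α=-1, u≡1; β=1, v≡1 (mod 5); (1|5)=+1, (1|5)=+1; sign (−1)^0·+1^1·+1^-1 = +1.
(a,b)_3: α=-4, u≡2; β=-4, v≡1 (mod 3); (2|3)=-1, (1|3)=+1; sign (−1)^0·-1^-4·+1^-4 = +1.
(a,b)_17: α=1, u≡8; β=1, v≡5 (mod 17); (8|17)=+1, (5|17)=-1; sign (−1)^0·+1^1·-1^1 = -1.
(a,b)_23: α=3, u≡1; β=1, v≡17 (mod 23); (1|23)=+1, (17|23)=-1; sign (−1)^1·+1^1·-1^3 = +1.
(a,b)_∞: sgn(18242105)=+, sgn(-588455)=−, so +1.
(a,b)_11: α=-2, u≡6; β=-2, v≡9 (mod 11); (6|11)=-1, (9|11)=+1; sign (−1)^0·-1^-2·+1^-2 = +1.
(a,b)_2: α=4, β=4; u≡1, v≡1 (mod 8); ε(u)ε(v)=0·0, αω(v)=4·0, βω(u)=4·0; sum ≡ 0  ⇒  +1.
(18242105, -588455 / ℚ) ramifies at {7, 17}: a division algebra.

[7, 17]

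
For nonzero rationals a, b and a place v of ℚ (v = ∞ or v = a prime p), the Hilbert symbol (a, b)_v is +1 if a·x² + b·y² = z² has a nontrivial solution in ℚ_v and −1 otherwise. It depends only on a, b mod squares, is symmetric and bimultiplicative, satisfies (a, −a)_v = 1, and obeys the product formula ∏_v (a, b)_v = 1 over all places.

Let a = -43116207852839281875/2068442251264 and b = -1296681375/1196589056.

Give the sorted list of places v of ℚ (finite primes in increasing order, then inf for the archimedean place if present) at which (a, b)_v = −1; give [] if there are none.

[2, 3, 17, inf]

Mod squares: a ≡ -51, b ≡ -6630. Check v ∈ {∞, 2, 3, 5, 11, 13, 17, 41, 53}.
v=2: v_2(a)=-18, v_2(b)=-15; units ≡ 5, 5 (mod 8); ε·ε+αω+βω = 0·0+-18·1+-15·1 ≡ 1  ⇒  (a,b)_2 = -1.
v=∞: -51 < 0 and -6630 < 0  ⇒  (a,b)_∞ = -1.
v=11: a=11^2·(≡1), b=11^2·(≡4) mod 11; (1|11)=+1, (4|11)=+1; (−1)^{2·2·5}·(+1)^2·(+1)^2 = +1.
v=3: a=3^5·(≡1), b=3^1·(≡1) mod 3; (1|3)=+1, (1|3)=+1; (−1)^{5·1·1}·(+1)^1·(+1)^5 = -1.
v=41: a=41^4·(≡21), b=41^2·(≡14) mod 41; (21|41)=+1, (14|41)=-1; (−1)^{4·2·20}·(+1)^2·(-1)^4 = +1.
v=53: a=53^-4·(≡21), b=53^-2·(≡20) mod 53; (21|53)=-1, (20|53)=-1; (−1)^{-4·-2·26}·(-1)^-2·(-1)^-4 = +1.
v=5: a=5^4·(≡1), b=5^3·(≡4) mod 5; (1|5)=+1, (4|5)=+1; (−1)^{4·3·2}·(+1)^3·(+1)^4 = +1.
v=17: a=17^3·(≡6), b=17^1·(≡8) mod 17; (6|17)=-1, (8|17)=+1; (−1)^{3·1·8}·(-1)^1·(+1)^3 = -1.
v=13: a=13^2·(≡9), b=13^-1·(≡3) mod 13; (9|13)=+1, (3|13)=+1; (−1)^{2·-1·6}·(+1)^-1·(+1)^2 = +1.
(-51, -6630 / ℚ) ramifies at {2, 3, 17, ∞}: a division algebra.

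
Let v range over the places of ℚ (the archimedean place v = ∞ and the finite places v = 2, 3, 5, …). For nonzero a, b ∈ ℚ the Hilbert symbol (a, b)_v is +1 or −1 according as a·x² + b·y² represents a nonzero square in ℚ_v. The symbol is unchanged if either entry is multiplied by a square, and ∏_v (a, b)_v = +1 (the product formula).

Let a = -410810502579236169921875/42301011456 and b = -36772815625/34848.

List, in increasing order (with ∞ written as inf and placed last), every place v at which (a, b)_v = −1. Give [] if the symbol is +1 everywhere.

(a, b) ≡ (-194370, -290) mod (ℚ^×)²; places V = {2, 3, 5, 7, 11, 13, 19, 29, 31, ∞}.
(a,b)_31: α=1, u≡12; β=0, v≡1 (mod 31); (12|31)=-1, (1|31)=+1; sign (−1)^0·-1^0·+1^1 = +1.
(a,b)_∞: sgn(-194370)=−, sgn(-290)=−, so -1.
(a,b)_5: α=9, u≡1; β=5, v≡3 (mod 5); (1|5)=+1, (3|5)=-1; sign (−1)^0·+1^5·-1^9 = -1.
(a,b)_3: α=-3, u≡1; β=-2, v≡1 (mod 3); (1|3)=+1, (1|3)=+1; sign (−1)^0·+1^-2·+1^-3 = +1.
(a,b)_2: α=-9, β=-5; u≡7, v≡7 (mod 8); ε(u)ε(v)=1·1, αω(v)=-9·0, βω(u)=-5·0; sum ≡ 1  ⇒  -1.
(a,b)_7: α=10, u≡6; β=4, v≡2 (mod 7); (6|7)=-1, (2|7)=+1; sign (−1)^0·-1^4·+1^10 = +1.
(a,b)_13: α=4, u≡5; β=2, v≡1 (mod 13); (5|13)=-1, (1|13)=+1; sign (−1)^0·-1^2·+1^4 = +1.
(a,b)_29: α=2, u≡10; β=1, v≡8 (mod 29); (10|29)=-1, (8|29)=-1; sign (−1)^0·-1^1·-1^2 = -1.
(a,b)_11: α=-5, u≡6; β=-2, v≡2 (mod 11); (6|11)=-1, (2|11)=-1; sign (−1)^0·-1^-2·-1^-5 = -1.
(a,b)_19: α=-1, u≡11; β=0, v≡3 (mod 19); (11|19)=+1, (3|19)=-1; sign (−1)^0·+1^0·-1^-1 = -1.
Ram(-194370, -290) = {2, 5, 11, 19, 29, ∞}; no ℚ_2-point on the conic.

[2, 5, 11, 19, 29, inf]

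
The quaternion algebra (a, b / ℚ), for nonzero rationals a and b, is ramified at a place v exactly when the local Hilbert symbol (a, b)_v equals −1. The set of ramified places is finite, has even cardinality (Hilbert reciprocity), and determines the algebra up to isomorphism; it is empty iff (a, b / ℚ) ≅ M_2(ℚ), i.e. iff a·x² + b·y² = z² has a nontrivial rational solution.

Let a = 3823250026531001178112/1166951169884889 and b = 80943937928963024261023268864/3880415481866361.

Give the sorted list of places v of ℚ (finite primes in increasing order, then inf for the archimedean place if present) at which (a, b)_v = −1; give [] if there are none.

[2, 7, 19, 37]

(a, b) ≡ (6118, 6564614) mod (ℚ^×)²; places V = {2, 3, 7, 11, 13, 17, 19, 23, 29, 31, 37, 41, ∞}.
(a,b)_11: α=2, u≡8; β=0, v≡1 (mod 11); (8|11)=-1, (1|11)=+1; sign (−1)^0·-1^0·+1^2 = +1.
(a,b)_31: α=-4, u≡3; β=-6, v≡29 (mod 31); (3|31)=-1, (29|31)=-1; sign (−1)^0·-1^-6·-1^-4 = +1.
(a,b)_13: α=2, u≡2; β=6, v≡10 (mod 13); (2|13)=-1, (10|13)=+1; sign (−1)^0·-1^6·+1^2 = +1.
(a,b)_37: α=2, u≡13; β=3, v≡7 (mod 37); (13|37)=-1, (7|37)=+1; sign (−1)^0·-1^3·+1^2 = -1.
(a,b)_17: α=-4, u≡4; β=-2, v≡4 (mod 17); (4|17)=+1, (4|17)=+1; sign (−1)^0·+1^-2·+1^-4 = +1.
(a,b)_∞: sgn(6118)=+, sgn(6564614)=+, so +1.
(a,b)_7: α=3, u≡5; β=1, v≡5 (mod 7); (5|7)=-1, (5|7)=-1; sign (−1)^1·-1^1·-1^3 = -1.
(a,b)_2: α=11, β=23; u≡3, v≡3 (mod 8); ε(u)ε(v)=1·1, αω(v)=11·1, βω(u)=23·1; sum ≡ 1  ⇒  -1.
(a,b)_41: α=-2, u≡37; β=-2, v≡17 (mod 41); (37|41)=+1, (17|41)=-1; sign (−1)^0·+1^-2·-1^-2 = +1.
(a,b)_19: α=1, u≡13; β=1, v≡10 (mod 19); (13|19)=-1, (10|19)=-1; sign (−1)^1·-1^1·-1^1 = -1.
(a,b)_3: α=-2, u≡1; β=-2, v≡2 (mod 3); (1|3)=+1, (2|3)=-1; sign (−1)^0·+1^-2·-1^-2 = +1.
(a,b)_23: α=3, u≡1; β=3, v≡14 (mod 23); (1|23)=+1, (14|23)=-1; sign (−1)^1·+1^3·-1^3 = +1.
(a,b)_29: α=2, u≡7; β=3, v≡19 (mod 29); (7|29)=+1, (19|29)=-1; sign (−1)^0·+1^3·-1^2 = +1.
Ram(6118, 6564614) = {2, 7, 19, 37}; no ℚ_2-point on the conic.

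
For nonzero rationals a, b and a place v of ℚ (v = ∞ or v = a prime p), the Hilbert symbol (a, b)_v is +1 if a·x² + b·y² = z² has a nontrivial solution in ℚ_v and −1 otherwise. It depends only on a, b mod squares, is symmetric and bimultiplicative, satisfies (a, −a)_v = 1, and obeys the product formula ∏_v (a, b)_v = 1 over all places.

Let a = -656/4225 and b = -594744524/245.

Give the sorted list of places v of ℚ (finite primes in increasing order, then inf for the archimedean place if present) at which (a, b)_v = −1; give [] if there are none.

[17, 41, 43, inf]

Mod squares: a ≡ -41, b ≡ -3655. Check v ∈ {∞, 2, 5, 7, 11, 13, 17, 41, 43}.
v=13: a=13^-2·(≡6), b=13^0·(≡5) mod 13; (6|13)=-1, (5|13)=-1; (−1)^{-2·0·6}·(-1)^0·(-1)^-2 = +1.
v=17: a=17^0·(≡14), b=17^1·(≡6) mod 17; (14|17)=-1, (6|17)=-1; (−1)^{0·1·8}·(-1)^1·(-1)^0 = -1.
v=2: v_2(a)=4, v_2(b)=2; units ≡ 7, 1 (mod 8); ε·ε+αω+βω = 1·0+4·0+2·0 ≡ 0  ⇒  (a,b)_2 = +1.
v=∞: -41 < 0 and -3655 < 0  ⇒  (a,b)_∞ = -1.
v=41: a=41^1·(≡33), b=41^2·(≡15) mod 41; (33|41)=+1, (15|41)=-1; (−1)^{1·2·20}·(+1)^2·(-1)^1 = -1.
v=43: a=43^0·(≡42), b=43^1·(≡41) mod 43; (42|43)=-1, (41|43)=+1; (−1)^{0·1·21}·(-1)^1·(+1)^0 = -1.
v=5: a=5^-2·(≡1), b=5^-1·(≡4) mod 5; (1|5)=+1, (4|5)=+1; (−1)^{-2·-1·2}·(+1)^-1·(+1)^-2 = +1.
v=11: a=11^0·(≡4), b=11^2·(≡6) mod 11; (4|11)=+1, (6|11)=-1; (−1)^{0·2·5}·(+1)^2·(-1)^0 = +1.
v=7: a=7^0·(≡4), b=7^-2·(≡5) mod 7; (4|7)=+1, (5|7)=-1; (−1)^{0·-2·3}·(+1)^-2·(-1)^0 = +1.
Ram(-41, -3655) = {17, 41, 43, ∞}; no ℚ_17-point on the conic.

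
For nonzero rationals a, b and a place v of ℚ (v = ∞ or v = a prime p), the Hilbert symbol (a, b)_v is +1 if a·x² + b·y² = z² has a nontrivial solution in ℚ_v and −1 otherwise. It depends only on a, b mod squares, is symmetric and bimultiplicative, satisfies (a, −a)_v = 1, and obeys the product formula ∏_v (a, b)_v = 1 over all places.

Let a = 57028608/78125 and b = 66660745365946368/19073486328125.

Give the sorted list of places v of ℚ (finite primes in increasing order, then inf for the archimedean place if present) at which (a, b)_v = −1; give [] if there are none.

[13, 17]

Mod squares: a ≡ 7735, b ≡ 85. Check v ∈ {∞, 2, 3, 5, 7, 13, 17}.
v=2: v_2(a)=12, v_2(b)=30; units ≡ 7, 5 (mod 8); ε·ε+αω+βω = 1·0+12·1+30·0 ≡ 0  ⇒  (a,b)_2 = +1.
v=∞: 7735 > 0 and 85 > 0  ⇒  (a,b)_∞ = +1.
v=7: a=7^1·(≡3), b=7^4·(≡4) mod 7; (3|7)=-1, (4|7)=+1; (−1)^{1·4·3}·(-1)^4·(+1)^1 = +1.
v=17: a=17^1·(≡15), b=17^1·(≡7) mod 17; (15|17)=+1, (7|17)=-1; (−1)^{1·1·8}·(+1)^1·(-1)^1 = -1.
v=5: a=5^-7·(≡3), b=5^-19·(≡3) mod 5; (3|5)=-1, (3|5)=-1; (−1)^{-7·-19·2}·(-1)^-19·(-1)^-7 = +1.
v=3: a=3^2·(≡1), b=3^2·(≡1) mod 3; (1|3)=+1, (1|3)=+1; (−1)^{2·2·1}·(+1)^2·(+1)^2 = +1.
v=13: a=13^1·(≡12), b=13^2·(≡5) mod 13; (12|13)=+1, (5|13)=-1; (−1)^{1·2·6}·(+1)^2·(-1)^1 = -1.
Ram(7735, 85) = {13, 17}; no ℚ_13-point on the conic.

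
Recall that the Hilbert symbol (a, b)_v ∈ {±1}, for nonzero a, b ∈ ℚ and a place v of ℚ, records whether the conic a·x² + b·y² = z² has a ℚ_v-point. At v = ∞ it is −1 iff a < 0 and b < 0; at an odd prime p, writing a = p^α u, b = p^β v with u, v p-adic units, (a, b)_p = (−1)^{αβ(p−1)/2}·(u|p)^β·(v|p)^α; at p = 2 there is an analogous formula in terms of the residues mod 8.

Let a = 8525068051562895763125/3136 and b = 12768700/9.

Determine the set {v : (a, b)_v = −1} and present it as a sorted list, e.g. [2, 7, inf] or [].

[7, 37]

(a, b) ≡ (629, 127687) mod (ℚ^×)²; places V = {2, 3, 5, 7, 13, 17, 23, 29, 37, ∞}.
(a,b)_29: α=2, u≡7; β=1, v≡25 (mod 29); (7|29)=+1, (25|29)=+1; sign (−1)^0·+1^1·+1^2 = +1.
(a,b)_37: α=3, u≡32; β=1, v≡33 (mod 37); (32|37)=-1, (33|37)=+1; sign (−1)^0·-1^1·+1^3 = -1.
(a,b)_23: α=2, u≡1; β=0, v≡15 (mod 23); (1|23)=+1, (15|23)=-1; sign (−1)^0·+1^0·-1^2 = +1.
(a,b)_7: α=-2, u≡6; β=1, v≡6 (mod 7); (6|7)=-1, (6|7)=-1; sign (−1)^0·-1^1·-1^-2 = -1.
(a,b)_3: α=6, u≡2; β=-2, v≡1 (mod 3); (2|3)=-1, (1|3)=+1; sign (−1)^0·-1^-2·+1^6 = +1.
(a,b)_5: α=4, u≡1; β=2, v≡2 (mod 5); (1|5)=+1, (2|5)=-1; sign (−1)^0·+1^2·-1^4 = +1.
(a,b)_17: α=3, u≡10; β=1, v≡12 (mod 17); (10|17)=-1, (12|17)=-1; sign (−1)^0·-1^1·-1^3 = +1.
(a,b)_∞: sgn(629)=+, sgn(127687)=+, so +1.
(a,b)_2: α=-6, β=2; u≡5, v≡7 (mod 8); ε(u)ε(v)=0·1, αω(v)=-6·0, βω(u)=2·1; sum ≡ 0  ⇒  +1.
(a,b)_13: α=2, u≡8; β=0, v≡1 (mod 13); (8|13)=-1, (1|13)=+1; sign (−1)^0·-1^0·+1^2 = +1.
(629, 127687 / ℚ) ramifies at {7, 37}: a division algebra.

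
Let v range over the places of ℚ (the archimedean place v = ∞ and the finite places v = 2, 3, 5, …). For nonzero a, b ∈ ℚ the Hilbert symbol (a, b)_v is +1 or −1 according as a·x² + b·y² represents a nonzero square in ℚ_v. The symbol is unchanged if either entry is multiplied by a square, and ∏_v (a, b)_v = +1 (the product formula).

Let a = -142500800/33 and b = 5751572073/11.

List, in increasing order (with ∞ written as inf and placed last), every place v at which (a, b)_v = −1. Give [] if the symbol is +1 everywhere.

[11, 31]

(a, b) ≡ (-17391, 226083) mod (ℚ^×)²; places V = {2, 3, 5, 11, 13, 17, 23, 31, ∞}.
(a,b)_11: α=-1, u≡3; β=-1, v≡5 (mod 11); (3|11)=+1, (5|11)=+1; sign (−1)^1·+1^-1·+1^-1 = -1.
(a,b)_31: α=1, u≡2; β=1, v≡10 (mod 31); (2|31)=+1, (10|31)=+1; sign (−1)^1·+1^1·+1^1 = -1.
(a,b)_2: α=6, β=0; u≡1, v≡3 (mod 8); ε(u)ε(v)=0·1, αω(v)=6·1, βω(u)=0·0; sum ≡ 0  ⇒  +1.
(a,b)_5: α=2, u≡1; β=0, v≡3 (mod 5); (1|5)=+1, (3|5)=-1; sign (−1)^0·+1^0·-1^2 = +1.
(a,b)_23: α=0, u≡7; β=4, v≡18 (mod 23); (7|23)=-1, (18|23)=+1; sign (−1)^0·-1^4·+1^0 = +1.
(a,b)_17: α=1, u≡6; β=1, v≡10 (mod 17); (6|17)=-1, (10|17)=-1; sign (−1)^0·-1^1·-1^1 = +1.
(a,b)_∞: sgn(-17391)=−, sgn(226083)=+, so +1.
(a,b)_3: α=-1, u≡2; β=1, v≡1 (mod 3); (2|3)=-1, (1|3)=+1; sign (−1)^1·-1^1·+1^-1 = +1.
(a,b)_13: α=2, u≡12; β=1, v≡1 (mod 13); (12|13)=+1, (1|13)=+1; sign (−1)^0·+1^1·+1^2 = +1.
(-17391, 226083 / ℚ) ramifies at {11, 31}: a division algebra.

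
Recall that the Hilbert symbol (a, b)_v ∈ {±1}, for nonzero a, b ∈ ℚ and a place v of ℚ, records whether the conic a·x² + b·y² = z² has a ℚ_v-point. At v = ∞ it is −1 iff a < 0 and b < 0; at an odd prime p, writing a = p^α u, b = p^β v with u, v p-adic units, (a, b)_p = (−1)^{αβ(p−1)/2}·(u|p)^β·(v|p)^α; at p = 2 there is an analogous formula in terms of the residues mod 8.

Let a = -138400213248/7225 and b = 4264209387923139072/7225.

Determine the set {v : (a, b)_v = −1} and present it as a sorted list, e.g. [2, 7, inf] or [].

[11, 31]

(a, b) ≡ (-12617, 2442) mod (ℚ^×)²; places V = {2, 3, 5, 11, 17, 23, 31, 37, ∞}.
(a,b)_∞: sgn(-12617)=−, sgn(2442)=+, so +1.
(a,b)_31: α=1, u≡12; β=2, v≡26 (mod 31); (12|31)=-1, (26|31)=-1; sign (−1)^0·-1^2·-1^1 = -1.
(a,b)_37: α=1, u≡22; β=3, v≡2 (mod 37); (22|37)=-1, (2|37)=-1; sign (−1)^0·-1^3·-1^1 = +1.
(a,b)_2: α=8, β=9; u≡7, v≡5 (mod 8); ε(u)ε(v)=1·0, αω(v)=8·1, βω(u)=9·0; sum ≡ 0  ⇒  +1.
(a,b)_11: α=1, u≡7; β=3, v≡2 (mod 11); (7|11)=-1, (2|11)=-1; sign (−1)^1·-1^3·-1^1 = -1.
(a,b)_17: α=-2, u≡3; β=-2, v≡3 (mod 17); (3|17)=-1, (3|17)=-1; sign (−1)^0·-1^-2·-1^-2 = +1.
(a,b)_5: α=-2, u≡3; β=-2, v≡3 (mod 5); (3|5)=-1, (3|5)=-1; sign (−1)^0·-1^-2·-1^-2 = +1.
(a,b)_3: α=4, u≡1; β=5, v≡1 (mod 3); (1|3)=+1, (1|3)=+1; sign (−1)^0·+1^5·+1^4 = +1.
(a,b)_23: α=2, u≡5; β=2, v≡16 (mod 23); (5|23)=-1, (16|23)=+1; sign (−1)^0·-1^2·+1^2 = +1.
|Ram(-12617, 2442)| = 2, even; anisotropic at {11, 31}.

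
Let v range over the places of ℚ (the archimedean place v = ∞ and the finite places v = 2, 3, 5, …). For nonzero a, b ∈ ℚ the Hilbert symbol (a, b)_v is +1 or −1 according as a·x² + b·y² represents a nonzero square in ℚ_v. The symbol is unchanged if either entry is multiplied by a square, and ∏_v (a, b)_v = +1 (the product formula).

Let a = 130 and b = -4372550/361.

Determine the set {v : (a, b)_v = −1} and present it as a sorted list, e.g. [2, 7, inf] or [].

[2, 5]

(a, b) ≡ (130, -182) mod (ℚ^×)²; places V = {2, 5, 7, 13, 19, 31, ∞}.
(a,b)_13: α=1, u≡10; β=1, v≡9 (mod 13); (10|13)=+1, (9|13)=+1; sign (−1)^0·+1^1·+1^1 = +1.
(a,b)_19: α=0, u≡16; β=-2, v≡15 (mod 19); (16|19)=+1, (15|19)=-1; sign (−1)^0·+1^-2·-1^0 = +1.
(a,b)_2: α=1, β=1; u≡1, v≡5 (mod 8); ε(u)ε(v)=0·0, αω(v)=1·1, βω(u)=1·0; sum ≡ 1  ⇒  -1.
(a,b)_∞: sgn(130)=+, sgn(-182)=−, so +1.
(a,b)_7: α=0, u≡4; β=1, v≡4 (mod 7); (4|7)=+1, (4|7)=+1; sign (−1)^0·+1^1·+1^0 = +1.
(a,b)_5: α=1, u≡1; β=2, v≡3 (mod 5); (1|5)=+1, (3|5)=-1; sign (−1)^0·+1^2·-1^1 = -1.
(a,b)_31: α=0, u≡6; β=2, v≡5 (mod 31); (6|31)=-1, (5|31)=+1; sign (−1)^0·-1^2·+1^0 = +1.
(130, -182 / ℚ) ramifies at {2, 5}: a division algebra.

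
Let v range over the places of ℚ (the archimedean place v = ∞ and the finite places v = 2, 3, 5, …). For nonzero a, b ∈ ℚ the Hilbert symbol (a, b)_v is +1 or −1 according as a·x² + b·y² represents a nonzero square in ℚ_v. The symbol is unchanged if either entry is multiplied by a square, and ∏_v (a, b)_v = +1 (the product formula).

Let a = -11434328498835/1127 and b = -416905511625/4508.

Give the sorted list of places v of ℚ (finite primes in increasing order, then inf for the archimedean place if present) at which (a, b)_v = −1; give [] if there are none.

Mod squares: a ≡ -10005, b ≡ -56695. Check v ∈ {∞, 2, 3, 5, 7, 11, 17, 23, 29}.
v=2: v_2(a)=0, v_2(b)=-2; units ≡ 3, 1 (mod 8); ε·ε+αω+βω = 1·0+0·0+-2·1 ≡ 0  ⇒  (a,b)_2 = +1.
v=29: a=29^1·(≡27), b=29^1·(≡26) mod 29; (27|29)=-1, (26|29)=-1; (−1)^{1·1·14}·(-1)^1·(-1)^1 = +1.
v=∞: -10005 < 0 and -56695 < 0  ⇒  (a,b)_∞ = -1.
v=17: a=17^6·(≡15), b=17^5·(≡11) mod 17; (15|17)=+1, (11|17)=-1; (−1)^{6·5·8}·(+1)^5·(-1)^6 = +1.
v=5: a=5^1·(≡4), b=5^3·(≡4) mod 5; (4|5)=+1, (4|5)=+1; (−1)^{1·3·2}·(+1)^3·(+1)^1 = +1.
v=23: a=23^-1·(≡18), b=23^-1·(≡5) mod 23; (18|23)=+1, (5|23)=-1; (−1)^{-1·-1·11}·(+1)^-1·(-1)^-1 = +1.
v=11: a=11^2·(≡1), b=11^0·(≡10) mod 11; (1|11)=+1, (10|11)=-1; (−1)^{2·0·5}·(+1)^0·(-1)^2 = +1.
v=3: a=3^3·(≡1), b=3^4·(≡2) mod 3; (1|3)=+1, (2|3)=-1; (−1)^{3·4·1}·(+1)^4·(-1)^3 = -1.
v=7: a=7^-2·(≡5), b=7^-2·(≡6) mod 7; (5|7)=-1, (6|7)=-1; (−1)^{-2·-2·3}·(-1)^-2·(-1)^-2 = +1.
|Ram(-10005, -56695)| = 2, even; anisotropic at {3, ∞}.

[3, inf]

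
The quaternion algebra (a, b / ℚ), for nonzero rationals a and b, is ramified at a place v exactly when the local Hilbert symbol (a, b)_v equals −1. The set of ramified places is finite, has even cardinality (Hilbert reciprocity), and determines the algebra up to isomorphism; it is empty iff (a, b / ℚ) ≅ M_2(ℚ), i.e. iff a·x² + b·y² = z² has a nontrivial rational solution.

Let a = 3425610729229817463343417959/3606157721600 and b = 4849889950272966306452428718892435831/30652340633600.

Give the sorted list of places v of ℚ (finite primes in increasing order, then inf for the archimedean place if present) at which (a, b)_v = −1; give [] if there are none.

[37, 47]

(a, b) ≡ (4569481, 22274) mod (ℚ^×)²; places V = {2, 3, 5, 7, 11, 17, 19, 23, 37, 41, 43, 47, ∞}.
(a,b)_41: α=4, u≡23; β=4, v≡11 (mod 41); (23|41)=+1, (11|41)=-1; sign (−1)^0·+1^4·-1^4 = +1.
(a,b)_5: α=-2, u≡1; β=-2, v≡4 (mod 5); (1|5)=+1, (4|5)=+1; sign (−1)^0·+1^-2·+1^-2 = +1.
(a,b)_11: α=2, u≡9; β=2, v≡8 (mod 11); (9|11)=+1, (8|11)=-1; sign (−1)^0·+1^2·-1^2 = +1.
(a,b)_37: α=4, u≡2; β=5, v≡34 (mod 37); (2|37)=-1, (34|37)=+1; sign (−1)^0·-1^5·+1^4 = -1.
(a,b)_17: α=-3, u≡14; β=-4, v≡4 (mod 17); (14|17)=-1, (4|17)=+1; sign (−1)^0·-1^-4·+1^-3 = +1.
(a,b)_7: α=-1, u≡3; β=-1, v≡4 (mod 7); (3|7)=-1, (4|7)=+1; sign (−1)^1·-1^-1·+1^-1 = +1.
(a,b)_47: α=1, u≡37; β=2, v≡20 (mod 47); (37|47)=+1, (20|47)=-1; sign (−1)^0·+1^2·-1^1 = -1.
(a,b)_19: α=3, u≡4; β=4, v≡11 (mod 19); (4|19)=+1, (11|19)=+1; sign (−1)^0·+1^4·+1^3 = +1.
(a,b)_43: α=1, u≡36; β=1, v≡7 (mod 43); (36|43)=+1, (7|43)=-1; sign (−1)^1·+1^1·-1^1 = +1.
(a,b)_3: α=6, u≡1; β=10, v≡2 (mod 3); (1|3)=+1, (2|3)=-1; sign (−1)^0·+1^10·-1^6 = +1.
(a,b)_2: α=-22, β=-21; u≡1, v≡1 (mod 8); ε(u)ε(v)=0·0, αω(v)=-22·0, βω(u)=-21·0; sum ≡ 0  ⇒  +1.
(a,b)_23: α=2, u≡18; β=4, v≡7 (mod 23); (18|23)=+1, (7|23)=-1; sign (−1)^0·+1^4·-1^2 = +1.
(a,b)_∞: sgn(4569481)=+, sgn(22274)=+, so +1.
|Ram(4569481, 22274)| = 2, even; anisotropic at {37, 47}.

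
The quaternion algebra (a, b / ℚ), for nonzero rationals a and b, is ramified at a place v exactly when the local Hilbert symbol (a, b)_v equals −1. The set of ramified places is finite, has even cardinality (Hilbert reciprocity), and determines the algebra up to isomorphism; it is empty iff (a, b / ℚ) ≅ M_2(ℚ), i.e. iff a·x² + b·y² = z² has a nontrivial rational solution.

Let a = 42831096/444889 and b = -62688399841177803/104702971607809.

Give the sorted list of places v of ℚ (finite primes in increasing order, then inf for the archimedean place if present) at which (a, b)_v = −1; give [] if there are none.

[2, 3]

Mod squares: a ≡ 1806, b ≡ -3. Check v ∈ {∞, 2, 3, 7, 11, 23, 29, 43}.
v=2: v_2(a)=3, v_2(b)=0; units ≡ 7, 5 (mod 8); ε·ε+αω+βω = 1·0+3·1+0·0 ≡ 1  ⇒  (a,b)_2 = -1.
v=29: a=29^-2·(≡18), b=29^-4·(≡11) mod 29; (18|29)=-1, (11|29)=-1; (−1)^{-2·-4·14}·(-1)^-4·(-1)^-2 = +1.
v=7: a=7^3·(≡5), b=7^6·(≡4) mod 7; (5|7)=-1, (4|7)=+1; (−1)^{3·6·3}·(-1)^6·(+1)^3 = +1.
v=3: a=3^1·(≡2), b=3^9·(≡2) mod 3; (2|3)=-1, (2|3)=-1; (−1)^{1·9·1}·(-1)^9·(-1)^1 = -1.
v=∞: 1806 > 0 and -3 < 0  ⇒  (a,b)_∞ = +1.
v=11: a=11^2·(≡8), b=11^4·(≡2) mod 11; (8|11)=-1, (2|11)=-1; (−1)^{2·4·5}·(-1)^4·(-1)^2 = +1.
v=43: a=43^1·(≡37), b=43^2·(≡23) mod 43; (37|43)=-1, (23|43)=+1; (−1)^{1·2·21}·(-1)^2·(+1)^1 = +1.
v=23: a=23^-2·(≡1), b=23^-6·(≡5) mod 23; (1|23)=+1, (5|23)=-1; (−1)^{-2·-6·11}·(+1)^-6·(-1)^-2 = +1.
|Ram(1806, -3)| = 2, even; anisotropic at {2, 3}.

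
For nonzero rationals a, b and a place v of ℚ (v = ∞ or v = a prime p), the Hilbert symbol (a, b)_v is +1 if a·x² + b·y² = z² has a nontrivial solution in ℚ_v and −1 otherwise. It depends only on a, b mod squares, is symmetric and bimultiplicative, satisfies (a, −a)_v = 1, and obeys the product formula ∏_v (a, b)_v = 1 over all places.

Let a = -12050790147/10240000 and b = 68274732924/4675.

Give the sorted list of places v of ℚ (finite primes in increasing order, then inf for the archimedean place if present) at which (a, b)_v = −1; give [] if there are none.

[11, 17, 37, 47]

(a, b) ≡ (-1229547, 982408053) mod (ℚ^×)²; places V = {2, 3, 5, 11, 17, 19, 37, 47, 53, ∞}.
(a,b)_37: α=1, u≡6; β=1, v≡21 (mod 37); (6|37)=-1, (21|37)=+1; sign (−1)^0·-1^1·+1^1 = -1.
(a,b)_53: α=1, u≡29; β=1, v≡13 (mod 53); (29|53)=+1, (13|53)=+1; sign (−1)^0·+1^1·+1^1 = +1.
(a,b)_∞: sgn(-1229547)=−, sgn(982408053)=+, so +1.
(a,b)_2: α=-14, β=2; u≡5, v≡5 (mod 8); ε(u)ε(v)=0·0, αω(v)=-14·1, βω(u)=2·1; sum ≡ 0  ⇒  +1.
(a,b)_47: α=0, u≡43; β=1, v≡12 (mod 47); (43|47)=-1, (12|47)=+1; sign (−1)^0·-1^1·+1^0 = -1.
(a,b)_17: α=0, u≡11; β=-1, v≡7 (mod 17); (11|17)=-1, (7|17)=-1; sign (−1)^0·-1^-1·-1^0 = -1.
(a,b)_11: α=3, u≡9; β=-1, v≡5 (mod 11); (9|11)=+1, (5|11)=+1; sign (−1)^1·+1^-1·+1^3 = -1.
(a,b)_3: α=5, u≡2; β=3, v≡1 (mod 3); (2|3)=-1, (1|3)=+1; sign (−1)^1·-1^3·+1^5 = +1.
(a,b)_19: α=1, u≡5; β=3, v≡12 (mod 19); (5|19)=+1, (12|19)=-1; sign (−1)^1·+1^3·-1^1 = +1.
(a,b)_5: α=-4, u≡2; β=-2, v≡2 (mod 5); (2|5)=-1, (2|5)=-1; sign (−1)^0·-1^-2·-1^-4 = +1.
|Ram(-1229547, 982408053)| = 4, even; anisotropic at {11, 17, 37, 47}.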